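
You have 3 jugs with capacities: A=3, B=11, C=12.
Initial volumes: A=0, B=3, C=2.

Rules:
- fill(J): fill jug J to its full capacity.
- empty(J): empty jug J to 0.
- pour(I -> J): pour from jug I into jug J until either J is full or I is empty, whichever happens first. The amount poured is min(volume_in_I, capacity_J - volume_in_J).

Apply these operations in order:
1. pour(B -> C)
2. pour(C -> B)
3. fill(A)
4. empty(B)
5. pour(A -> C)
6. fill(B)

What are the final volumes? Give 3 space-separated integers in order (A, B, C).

Answer: 0 11 3

Derivation:
Step 1: pour(B -> C) -> (A=0 B=0 C=5)
Step 2: pour(C -> B) -> (A=0 B=5 C=0)
Step 3: fill(A) -> (A=3 B=5 C=0)
Step 4: empty(B) -> (A=3 B=0 C=0)
Step 5: pour(A -> C) -> (A=0 B=0 C=3)
Step 6: fill(B) -> (A=0 B=11 C=3)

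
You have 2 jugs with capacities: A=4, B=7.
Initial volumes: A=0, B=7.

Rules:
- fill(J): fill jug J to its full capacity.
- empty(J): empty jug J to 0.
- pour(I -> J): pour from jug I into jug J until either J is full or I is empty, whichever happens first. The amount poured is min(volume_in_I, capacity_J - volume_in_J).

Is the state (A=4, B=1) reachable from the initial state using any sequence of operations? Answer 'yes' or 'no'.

Answer: yes

Derivation:
BFS from (A=0, B=7):
  1. fill(A) -> (A=4 B=7)
  2. empty(B) -> (A=4 B=0)
  3. pour(A -> B) -> (A=0 B=4)
  4. fill(A) -> (A=4 B=4)
  5. pour(A -> B) -> (A=1 B=7)
  6. empty(B) -> (A=1 B=0)
  7. pour(A -> B) -> (A=0 B=1)
  8. fill(A) -> (A=4 B=1)
Target reached → yes.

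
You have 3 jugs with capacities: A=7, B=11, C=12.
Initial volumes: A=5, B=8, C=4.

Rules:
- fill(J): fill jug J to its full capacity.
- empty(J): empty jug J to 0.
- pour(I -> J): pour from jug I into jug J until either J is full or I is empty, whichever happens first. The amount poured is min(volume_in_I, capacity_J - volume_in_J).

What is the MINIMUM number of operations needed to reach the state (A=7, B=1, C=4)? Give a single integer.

BFS from (A=5, B=8, C=4). One shortest path:
  1. empty(A) -> (A=0 B=8 C=4)
  2. pour(B -> A) -> (A=7 B=1 C=4)
Reached target in 2 moves.

Answer: 2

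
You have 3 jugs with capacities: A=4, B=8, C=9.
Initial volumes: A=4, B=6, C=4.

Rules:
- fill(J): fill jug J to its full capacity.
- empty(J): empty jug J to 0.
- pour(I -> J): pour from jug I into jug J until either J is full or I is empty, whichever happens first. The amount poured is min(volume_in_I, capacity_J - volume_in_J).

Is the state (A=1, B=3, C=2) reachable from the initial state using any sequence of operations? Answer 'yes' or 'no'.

Answer: no

Derivation:
BFS explored all 282 reachable states.
Reachable set includes: (0,0,0), (0,0,1), (0,0,2), (0,0,3), (0,0,4), (0,0,5), (0,0,6), (0,0,7), (0,0,8), (0,0,9), (0,1,0), (0,1,1) ...
Target (A=1, B=3, C=2) not in reachable set → no.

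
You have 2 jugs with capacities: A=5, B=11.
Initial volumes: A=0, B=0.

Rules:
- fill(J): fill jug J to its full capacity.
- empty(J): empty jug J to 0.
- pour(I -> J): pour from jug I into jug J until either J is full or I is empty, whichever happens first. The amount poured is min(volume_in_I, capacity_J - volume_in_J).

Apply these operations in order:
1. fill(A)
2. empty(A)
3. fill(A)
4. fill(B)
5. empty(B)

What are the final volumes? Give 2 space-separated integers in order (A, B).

Answer: 5 0

Derivation:
Step 1: fill(A) -> (A=5 B=0)
Step 2: empty(A) -> (A=0 B=0)
Step 3: fill(A) -> (A=5 B=0)
Step 4: fill(B) -> (A=5 B=11)
Step 5: empty(B) -> (A=5 B=0)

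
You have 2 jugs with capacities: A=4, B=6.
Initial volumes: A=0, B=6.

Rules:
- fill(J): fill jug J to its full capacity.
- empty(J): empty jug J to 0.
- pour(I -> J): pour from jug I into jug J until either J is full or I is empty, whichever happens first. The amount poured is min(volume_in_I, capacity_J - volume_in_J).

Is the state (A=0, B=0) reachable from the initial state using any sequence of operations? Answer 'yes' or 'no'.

Answer: yes

Derivation:
BFS from (A=0, B=6):
  1. empty(B) -> (A=0 B=0)
Target reached → yes.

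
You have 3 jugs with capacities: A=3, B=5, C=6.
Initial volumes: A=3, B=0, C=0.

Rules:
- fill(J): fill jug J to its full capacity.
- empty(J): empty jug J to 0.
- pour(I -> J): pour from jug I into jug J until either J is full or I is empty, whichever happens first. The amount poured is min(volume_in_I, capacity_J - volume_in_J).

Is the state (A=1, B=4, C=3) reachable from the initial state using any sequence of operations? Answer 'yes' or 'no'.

BFS explored all 128 reachable states.
Reachable set includes: (0,0,0), (0,0,1), (0,0,2), (0,0,3), (0,0,4), (0,0,5), (0,0,6), (0,1,0), (0,1,1), (0,1,2), (0,1,3), (0,1,4) ...
Target (A=1, B=4, C=3) not in reachable set → no.

Answer: no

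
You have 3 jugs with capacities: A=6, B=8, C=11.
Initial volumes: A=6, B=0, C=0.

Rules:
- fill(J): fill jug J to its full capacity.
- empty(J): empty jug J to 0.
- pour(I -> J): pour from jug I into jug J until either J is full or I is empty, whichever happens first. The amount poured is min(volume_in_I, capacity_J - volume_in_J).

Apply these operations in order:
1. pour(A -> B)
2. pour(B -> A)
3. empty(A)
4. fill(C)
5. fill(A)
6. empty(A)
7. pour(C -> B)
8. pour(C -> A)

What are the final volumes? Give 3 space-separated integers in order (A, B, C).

Answer: 3 8 0

Derivation:
Step 1: pour(A -> B) -> (A=0 B=6 C=0)
Step 2: pour(B -> A) -> (A=6 B=0 C=0)
Step 3: empty(A) -> (A=0 B=0 C=0)
Step 4: fill(C) -> (A=0 B=0 C=11)
Step 5: fill(A) -> (A=6 B=0 C=11)
Step 6: empty(A) -> (A=0 B=0 C=11)
Step 7: pour(C -> B) -> (A=0 B=8 C=3)
Step 8: pour(C -> A) -> (A=3 B=8 C=0)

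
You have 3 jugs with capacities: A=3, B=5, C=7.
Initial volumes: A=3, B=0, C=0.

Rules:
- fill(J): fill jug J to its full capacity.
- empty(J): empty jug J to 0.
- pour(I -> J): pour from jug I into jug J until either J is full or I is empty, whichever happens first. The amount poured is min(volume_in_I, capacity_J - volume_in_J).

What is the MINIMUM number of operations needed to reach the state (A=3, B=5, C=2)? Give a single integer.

BFS from (A=3, B=0, C=0). One shortest path:
  1. fill(C) -> (A=3 B=0 C=7)
  2. pour(C -> B) -> (A=3 B=5 C=2)
Reached target in 2 moves.

Answer: 2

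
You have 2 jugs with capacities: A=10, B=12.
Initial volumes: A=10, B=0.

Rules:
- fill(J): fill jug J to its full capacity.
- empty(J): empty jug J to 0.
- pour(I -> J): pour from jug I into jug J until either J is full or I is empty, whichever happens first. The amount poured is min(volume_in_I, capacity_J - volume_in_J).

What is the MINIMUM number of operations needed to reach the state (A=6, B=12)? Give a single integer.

BFS from (A=10, B=0). One shortest path:
  1. pour(A -> B) -> (A=0 B=10)
  2. fill(A) -> (A=10 B=10)
  3. pour(A -> B) -> (A=8 B=12)
  4. empty(B) -> (A=8 B=0)
  5. pour(A -> B) -> (A=0 B=8)
  6. fill(A) -> (A=10 B=8)
  7. pour(A -> B) -> (A=6 B=12)
Reached target in 7 moves.

Answer: 7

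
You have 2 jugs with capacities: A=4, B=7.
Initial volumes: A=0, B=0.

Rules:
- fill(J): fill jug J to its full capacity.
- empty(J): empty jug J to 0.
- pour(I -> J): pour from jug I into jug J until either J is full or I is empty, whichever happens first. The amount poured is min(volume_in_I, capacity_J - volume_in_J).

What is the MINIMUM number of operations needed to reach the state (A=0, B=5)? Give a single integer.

BFS from (A=0, B=0). One shortest path:
  1. fill(A) -> (A=4 B=0)
  2. pour(A -> B) -> (A=0 B=4)
  3. fill(A) -> (A=4 B=4)
  4. pour(A -> B) -> (A=1 B=7)
  5. empty(B) -> (A=1 B=0)
  6. pour(A -> B) -> (A=0 B=1)
  7. fill(A) -> (A=4 B=1)
  8. pour(A -> B) -> (A=0 B=5)
Reached target in 8 moves.

Answer: 8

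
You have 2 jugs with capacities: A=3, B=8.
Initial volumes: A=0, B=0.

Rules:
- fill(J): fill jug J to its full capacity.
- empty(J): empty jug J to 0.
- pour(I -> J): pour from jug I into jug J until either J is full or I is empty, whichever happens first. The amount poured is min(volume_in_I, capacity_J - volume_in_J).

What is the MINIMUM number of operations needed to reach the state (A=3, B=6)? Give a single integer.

BFS from (A=0, B=0). One shortest path:
  1. fill(A) -> (A=3 B=0)
  2. pour(A -> B) -> (A=0 B=3)
  3. fill(A) -> (A=3 B=3)
  4. pour(A -> B) -> (A=0 B=6)
  5. fill(A) -> (A=3 B=6)
Reached target in 5 moves.

Answer: 5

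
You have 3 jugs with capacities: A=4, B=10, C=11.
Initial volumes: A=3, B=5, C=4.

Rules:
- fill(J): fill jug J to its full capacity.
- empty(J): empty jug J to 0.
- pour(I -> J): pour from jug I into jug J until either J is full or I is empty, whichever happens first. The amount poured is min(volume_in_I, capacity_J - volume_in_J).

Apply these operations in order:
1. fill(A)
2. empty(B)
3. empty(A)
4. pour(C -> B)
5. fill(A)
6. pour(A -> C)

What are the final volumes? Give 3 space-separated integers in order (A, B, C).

Step 1: fill(A) -> (A=4 B=5 C=4)
Step 2: empty(B) -> (A=4 B=0 C=4)
Step 3: empty(A) -> (A=0 B=0 C=4)
Step 4: pour(C -> B) -> (A=0 B=4 C=0)
Step 5: fill(A) -> (A=4 B=4 C=0)
Step 6: pour(A -> C) -> (A=0 B=4 C=4)

Answer: 0 4 4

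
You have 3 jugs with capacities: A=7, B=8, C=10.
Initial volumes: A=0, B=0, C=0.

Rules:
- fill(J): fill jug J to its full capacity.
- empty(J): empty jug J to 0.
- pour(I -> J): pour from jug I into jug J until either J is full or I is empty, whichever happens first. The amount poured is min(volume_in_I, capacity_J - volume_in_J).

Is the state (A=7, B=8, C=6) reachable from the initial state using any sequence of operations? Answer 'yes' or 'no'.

BFS from (A=0, B=0, C=0):
  1. fill(A) -> (A=7 B=0 C=0)
  2. pour(A -> B) -> (A=0 B=7 C=0)
  3. fill(A) -> (A=7 B=7 C=0)
  4. pour(A -> B) -> (A=6 B=8 C=0)
  5. pour(A -> C) -> (A=0 B=8 C=6)
  6. fill(A) -> (A=7 B=8 C=6)
Target reached → yes.

Answer: yes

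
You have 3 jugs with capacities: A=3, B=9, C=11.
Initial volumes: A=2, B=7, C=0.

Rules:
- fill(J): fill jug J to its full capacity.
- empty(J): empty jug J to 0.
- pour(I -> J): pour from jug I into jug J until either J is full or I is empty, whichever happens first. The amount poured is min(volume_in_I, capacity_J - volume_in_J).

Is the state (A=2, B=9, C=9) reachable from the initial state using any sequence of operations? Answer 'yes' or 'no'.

BFS from (A=2, B=7, C=0):
  1. fill(C) -> (A=2 B=7 C=11)
  2. pour(C -> B) -> (A=2 B=9 C=9)
Target reached → yes.

Answer: yes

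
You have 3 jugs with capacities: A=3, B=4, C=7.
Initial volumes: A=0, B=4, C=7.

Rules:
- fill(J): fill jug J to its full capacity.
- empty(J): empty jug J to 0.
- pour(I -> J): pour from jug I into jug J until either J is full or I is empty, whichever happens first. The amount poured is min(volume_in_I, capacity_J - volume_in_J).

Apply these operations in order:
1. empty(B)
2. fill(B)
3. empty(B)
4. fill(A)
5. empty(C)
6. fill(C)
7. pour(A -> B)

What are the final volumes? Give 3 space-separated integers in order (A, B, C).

Step 1: empty(B) -> (A=0 B=0 C=7)
Step 2: fill(B) -> (A=0 B=4 C=7)
Step 3: empty(B) -> (A=0 B=0 C=7)
Step 4: fill(A) -> (A=3 B=0 C=7)
Step 5: empty(C) -> (A=3 B=0 C=0)
Step 6: fill(C) -> (A=3 B=0 C=7)
Step 7: pour(A -> B) -> (A=0 B=3 C=7)

Answer: 0 3 7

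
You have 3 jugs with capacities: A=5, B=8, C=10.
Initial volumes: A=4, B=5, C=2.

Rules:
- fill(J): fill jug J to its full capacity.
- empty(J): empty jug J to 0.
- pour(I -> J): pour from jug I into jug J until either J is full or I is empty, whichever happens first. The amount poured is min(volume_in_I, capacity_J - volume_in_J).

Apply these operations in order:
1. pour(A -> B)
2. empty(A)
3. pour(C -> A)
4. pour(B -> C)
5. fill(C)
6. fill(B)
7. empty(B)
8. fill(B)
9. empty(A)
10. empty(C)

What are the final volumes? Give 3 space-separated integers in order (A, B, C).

Answer: 0 8 0

Derivation:
Step 1: pour(A -> B) -> (A=1 B=8 C=2)
Step 2: empty(A) -> (A=0 B=8 C=2)
Step 3: pour(C -> A) -> (A=2 B=8 C=0)
Step 4: pour(B -> C) -> (A=2 B=0 C=8)
Step 5: fill(C) -> (A=2 B=0 C=10)
Step 6: fill(B) -> (A=2 B=8 C=10)
Step 7: empty(B) -> (A=2 B=0 C=10)
Step 8: fill(B) -> (A=2 B=8 C=10)
Step 9: empty(A) -> (A=0 B=8 C=10)
Step 10: empty(C) -> (A=0 B=8 C=0)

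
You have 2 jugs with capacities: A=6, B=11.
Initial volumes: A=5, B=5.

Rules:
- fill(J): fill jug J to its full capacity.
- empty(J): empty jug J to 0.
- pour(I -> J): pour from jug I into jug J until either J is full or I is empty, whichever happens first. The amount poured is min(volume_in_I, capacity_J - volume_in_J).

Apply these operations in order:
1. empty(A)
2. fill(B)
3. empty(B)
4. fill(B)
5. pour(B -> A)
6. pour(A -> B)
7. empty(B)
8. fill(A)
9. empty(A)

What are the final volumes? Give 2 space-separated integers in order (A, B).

Step 1: empty(A) -> (A=0 B=5)
Step 2: fill(B) -> (A=0 B=11)
Step 3: empty(B) -> (A=0 B=0)
Step 4: fill(B) -> (A=0 B=11)
Step 5: pour(B -> A) -> (A=6 B=5)
Step 6: pour(A -> B) -> (A=0 B=11)
Step 7: empty(B) -> (A=0 B=0)
Step 8: fill(A) -> (A=6 B=0)
Step 9: empty(A) -> (A=0 B=0)

Answer: 0 0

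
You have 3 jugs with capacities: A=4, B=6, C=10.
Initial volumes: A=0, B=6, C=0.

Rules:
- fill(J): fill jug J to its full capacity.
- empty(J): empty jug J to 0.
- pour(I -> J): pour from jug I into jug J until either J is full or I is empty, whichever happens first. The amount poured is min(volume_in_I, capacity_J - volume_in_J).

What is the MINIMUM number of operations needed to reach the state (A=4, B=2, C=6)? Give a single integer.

Answer: 3

Derivation:
BFS from (A=0, B=6, C=0). One shortest path:
  1. pour(B -> C) -> (A=0 B=0 C=6)
  2. fill(B) -> (A=0 B=6 C=6)
  3. pour(B -> A) -> (A=4 B=2 C=6)
Reached target in 3 moves.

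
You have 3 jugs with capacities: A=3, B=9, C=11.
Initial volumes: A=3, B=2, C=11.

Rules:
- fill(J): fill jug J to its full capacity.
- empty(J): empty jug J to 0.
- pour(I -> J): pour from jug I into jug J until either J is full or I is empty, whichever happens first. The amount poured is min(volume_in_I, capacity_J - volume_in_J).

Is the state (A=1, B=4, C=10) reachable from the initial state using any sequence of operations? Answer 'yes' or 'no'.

BFS explored all 320 reachable states.
Reachable set includes: (0,0,0), (0,0,1), (0,0,2), (0,0,3), (0,0,4), (0,0,5), (0,0,6), (0,0,7), (0,0,8), (0,0,9), (0,0,10), (0,0,11) ...
Target (A=1, B=4, C=10) not in reachable set → no.

Answer: no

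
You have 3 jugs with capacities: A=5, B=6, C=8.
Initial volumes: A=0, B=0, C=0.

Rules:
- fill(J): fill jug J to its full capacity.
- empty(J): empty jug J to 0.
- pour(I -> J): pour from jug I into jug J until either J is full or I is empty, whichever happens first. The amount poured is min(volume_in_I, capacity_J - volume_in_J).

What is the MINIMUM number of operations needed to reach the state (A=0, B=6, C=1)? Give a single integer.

BFS from (A=0, B=0, C=0). One shortest path:
  1. fill(B) -> (A=0 B=6 C=0)
  2. pour(B -> A) -> (A=5 B=1 C=0)
  3. empty(A) -> (A=0 B=1 C=0)
  4. pour(B -> C) -> (A=0 B=0 C=1)
  5. fill(B) -> (A=0 B=6 C=1)
Reached target in 5 moves.

Answer: 5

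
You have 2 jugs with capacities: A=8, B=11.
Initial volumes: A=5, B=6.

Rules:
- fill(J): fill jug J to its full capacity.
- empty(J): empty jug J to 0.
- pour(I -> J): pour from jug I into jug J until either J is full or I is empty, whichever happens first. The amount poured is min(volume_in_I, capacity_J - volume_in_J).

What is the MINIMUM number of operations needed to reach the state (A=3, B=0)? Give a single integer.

BFS from (A=5, B=6). One shortest path:
  1. fill(A) -> (A=8 B=6)
  2. pour(A -> B) -> (A=3 B=11)
  3. empty(B) -> (A=3 B=0)
Reached target in 3 moves.

Answer: 3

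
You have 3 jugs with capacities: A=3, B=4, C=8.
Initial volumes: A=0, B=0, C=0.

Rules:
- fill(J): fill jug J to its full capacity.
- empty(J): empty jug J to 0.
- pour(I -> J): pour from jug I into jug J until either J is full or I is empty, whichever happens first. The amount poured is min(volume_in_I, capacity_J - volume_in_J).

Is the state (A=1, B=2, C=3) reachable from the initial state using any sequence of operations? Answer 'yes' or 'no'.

BFS explored all 138 reachable states.
Reachable set includes: (0,0,0), (0,0,1), (0,0,2), (0,0,3), (0,0,4), (0,0,5), (0,0,6), (0,0,7), (0,0,8), (0,1,0), (0,1,1), (0,1,2) ...
Target (A=1, B=2, C=3) not in reachable set → no.

Answer: no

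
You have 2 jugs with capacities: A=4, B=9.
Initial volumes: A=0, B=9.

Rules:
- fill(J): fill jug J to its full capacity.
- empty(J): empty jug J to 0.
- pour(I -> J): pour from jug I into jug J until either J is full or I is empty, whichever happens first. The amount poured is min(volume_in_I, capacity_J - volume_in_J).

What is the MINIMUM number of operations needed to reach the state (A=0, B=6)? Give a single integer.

Answer: 8

Derivation:
BFS from (A=0, B=9). One shortest path:
  1. pour(B -> A) -> (A=4 B=5)
  2. empty(A) -> (A=0 B=5)
  3. pour(B -> A) -> (A=4 B=1)
  4. empty(A) -> (A=0 B=1)
  5. pour(B -> A) -> (A=1 B=0)
  6. fill(B) -> (A=1 B=9)
  7. pour(B -> A) -> (A=4 B=6)
  8. empty(A) -> (A=0 B=6)
Reached target in 8 moves.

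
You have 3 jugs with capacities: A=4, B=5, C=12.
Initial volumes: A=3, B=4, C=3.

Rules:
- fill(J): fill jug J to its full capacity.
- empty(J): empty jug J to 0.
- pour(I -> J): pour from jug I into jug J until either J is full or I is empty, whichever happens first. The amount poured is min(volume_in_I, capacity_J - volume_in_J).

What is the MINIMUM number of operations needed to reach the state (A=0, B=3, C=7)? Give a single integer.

Answer: 2

Derivation:
BFS from (A=3, B=4, C=3). One shortest path:
  1. pour(B -> A) -> (A=4 B=3 C=3)
  2. pour(A -> C) -> (A=0 B=3 C=7)
Reached target in 2 moves.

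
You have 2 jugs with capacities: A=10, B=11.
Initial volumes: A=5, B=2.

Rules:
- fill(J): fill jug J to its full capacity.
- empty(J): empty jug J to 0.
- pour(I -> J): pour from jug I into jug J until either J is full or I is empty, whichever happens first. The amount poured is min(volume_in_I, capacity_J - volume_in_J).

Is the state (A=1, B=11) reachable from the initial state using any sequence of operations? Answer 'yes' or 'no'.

Answer: yes

Derivation:
BFS from (A=5, B=2):
  1. fill(A) -> (A=10 B=2)
  2. pour(A -> B) -> (A=1 B=11)
Target reached → yes.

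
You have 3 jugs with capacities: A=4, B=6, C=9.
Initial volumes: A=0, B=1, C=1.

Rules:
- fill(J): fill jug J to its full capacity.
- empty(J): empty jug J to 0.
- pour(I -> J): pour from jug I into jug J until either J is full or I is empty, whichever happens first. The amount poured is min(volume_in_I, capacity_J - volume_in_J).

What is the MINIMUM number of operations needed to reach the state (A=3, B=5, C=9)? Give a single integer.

BFS from (A=0, B=1, C=1). One shortest path:
  1. pour(B -> A) -> (A=1 B=0 C=1)
  2. fill(B) -> (A=1 B=6 C=1)
  3. pour(B -> A) -> (A=4 B=3 C=1)
  4. pour(A -> C) -> (A=0 B=3 C=5)
  5. pour(B -> A) -> (A=3 B=0 C=5)
  6. pour(C -> B) -> (A=3 B=5 C=0)
  7. fill(C) -> (A=3 B=5 C=9)
Reached target in 7 moves.

Answer: 7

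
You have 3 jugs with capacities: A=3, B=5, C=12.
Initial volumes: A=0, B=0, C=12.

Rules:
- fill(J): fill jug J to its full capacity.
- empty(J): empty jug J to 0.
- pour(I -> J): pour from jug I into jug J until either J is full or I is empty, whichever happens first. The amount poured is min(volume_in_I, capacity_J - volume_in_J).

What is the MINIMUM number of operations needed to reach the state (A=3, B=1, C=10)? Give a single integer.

BFS from (A=0, B=0, C=12). One shortest path:
  1. fill(B) -> (A=0 B=5 C=12)
  2. pour(B -> A) -> (A=3 B=2 C=12)
  3. empty(A) -> (A=0 B=2 C=12)
  4. pour(B -> A) -> (A=2 B=0 C=12)
  5. pour(C -> B) -> (A=2 B=5 C=7)
  6. pour(B -> A) -> (A=3 B=4 C=7)
  7. pour(A -> C) -> (A=0 B=4 C=10)
  8. pour(B -> A) -> (A=3 B=1 C=10)
Reached target in 8 moves.

Answer: 8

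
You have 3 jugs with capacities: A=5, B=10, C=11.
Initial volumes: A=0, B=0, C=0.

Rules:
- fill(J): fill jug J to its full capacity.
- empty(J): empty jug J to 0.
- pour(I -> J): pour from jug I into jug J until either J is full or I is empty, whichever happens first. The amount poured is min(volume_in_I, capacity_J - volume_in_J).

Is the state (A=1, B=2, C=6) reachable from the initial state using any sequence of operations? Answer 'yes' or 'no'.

Answer: no

Derivation:
BFS explored all 432 reachable states.
Reachable set includes: (0,0,0), (0,0,1), (0,0,2), (0,0,3), (0,0,4), (0,0,5), (0,0,6), (0,0,7), (0,0,8), (0,0,9), (0,0,10), (0,0,11) ...
Target (A=1, B=2, C=6) not in reachable set → no.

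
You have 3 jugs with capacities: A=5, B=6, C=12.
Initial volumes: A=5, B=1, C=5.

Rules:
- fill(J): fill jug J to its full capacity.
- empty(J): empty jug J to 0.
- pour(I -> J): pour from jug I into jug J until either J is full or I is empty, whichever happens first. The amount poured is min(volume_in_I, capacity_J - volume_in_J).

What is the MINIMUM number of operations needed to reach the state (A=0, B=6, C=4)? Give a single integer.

Answer: 3

Derivation:
BFS from (A=5, B=1, C=5). One shortest path:
  1. empty(B) -> (A=5 B=0 C=5)
  2. pour(A -> B) -> (A=0 B=5 C=5)
  3. pour(C -> B) -> (A=0 B=6 C=4)
Reached target in 3 moves.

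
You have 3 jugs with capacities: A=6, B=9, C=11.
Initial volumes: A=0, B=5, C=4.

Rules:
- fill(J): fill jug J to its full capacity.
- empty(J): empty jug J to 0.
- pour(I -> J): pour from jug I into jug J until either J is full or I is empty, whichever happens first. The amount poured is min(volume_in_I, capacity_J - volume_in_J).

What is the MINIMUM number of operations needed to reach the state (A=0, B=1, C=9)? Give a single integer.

Answer: 6

Derivation:
BFS from (A=0, B=5, C=4). One shortest path:
  1. fill(A) -> (A=6 B=5 C=4)
  2. empty(B) -> (A=6 B=0 C=4)
  3. pour(C -> B) -> (A=6 B=4 C=0)
  4. pour(A -> B) -> (A=1 B=9 C=0)
  5. pour(B -> C) -> (A=1 B=0 C=9)
  6. pour(A -> B) -> (A=0 B=1 C=9)
Reached target in 6 moves.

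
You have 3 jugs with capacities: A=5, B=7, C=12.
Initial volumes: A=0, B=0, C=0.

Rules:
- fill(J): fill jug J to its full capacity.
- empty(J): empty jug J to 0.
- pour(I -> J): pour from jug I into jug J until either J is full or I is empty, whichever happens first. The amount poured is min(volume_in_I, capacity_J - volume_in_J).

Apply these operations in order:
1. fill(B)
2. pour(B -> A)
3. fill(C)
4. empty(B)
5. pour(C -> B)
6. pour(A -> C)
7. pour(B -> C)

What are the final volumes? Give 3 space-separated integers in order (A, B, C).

Step 1: fill(B) -> (A=0 B=7 C=0)
Step 2: pour(B -> A) -> (A=5 B=2 C=0)
Step 3: fill(C) -> (A=5 B=2 C=12)
Step 4: empty(B) -> (A=5 B=0 C=12)
Step 5: pour(C -> B) -> (A=5 B=7 C=5)
Step 6: pour(A -> C) -> (A=0 B=7 C=10)
Step 7: pour(B -> C) -> (A=0 B=5 C=12)

Answer: 0 5 12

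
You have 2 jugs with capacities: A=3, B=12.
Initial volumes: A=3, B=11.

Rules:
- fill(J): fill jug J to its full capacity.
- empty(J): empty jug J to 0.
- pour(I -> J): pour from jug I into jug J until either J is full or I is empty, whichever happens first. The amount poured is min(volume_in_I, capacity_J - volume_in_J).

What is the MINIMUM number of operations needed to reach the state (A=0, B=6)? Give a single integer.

BFS from (A=3, B=11). One shortest path:
  1. empty(B) -> (A=3 B=0)
  2. pour(A -> B) -> (A=0 B=3)
  3. fill(A) -> (A=3 B=3)
  4. pour(A -> B) -> (A=0 B=6)
Reached target in 4 moves.

Answer: 4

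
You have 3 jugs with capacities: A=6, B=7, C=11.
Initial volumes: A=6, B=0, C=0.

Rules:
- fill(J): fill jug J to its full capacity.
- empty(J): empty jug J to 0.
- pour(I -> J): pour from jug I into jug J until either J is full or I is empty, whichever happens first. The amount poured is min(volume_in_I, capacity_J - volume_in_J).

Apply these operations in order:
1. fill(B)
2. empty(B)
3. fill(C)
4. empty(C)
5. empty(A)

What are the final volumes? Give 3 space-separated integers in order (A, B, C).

Step 1: fill(B) -> (A=6 B=7 C=0)
Step 2: empty(B) -> (A=6 B=0 C=0)
Step 3: fill(C) -> (A=6 B=0 C=11)
Step 4: empty(C) -> (A=6 B=0 C=0)
Step 5: empty(A) -> (A=0 B=0 C=0)

Answer: 0 0 0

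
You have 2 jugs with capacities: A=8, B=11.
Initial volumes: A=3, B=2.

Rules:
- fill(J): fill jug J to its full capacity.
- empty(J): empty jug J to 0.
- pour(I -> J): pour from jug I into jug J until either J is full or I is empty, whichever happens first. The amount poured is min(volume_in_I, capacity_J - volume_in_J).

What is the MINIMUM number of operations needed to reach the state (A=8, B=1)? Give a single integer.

Answer: 8

Derivation:
BFS from (A=3, B=2). One shortest path:
  1. fill(B) -> (A=3 B=11)
  2. pour(B -> A) -> (A=8 B=6)
  3. empty(A) -> (A=0 B=6)
  4. pour(B -> A) -> (A=6 B=0)
  5. fill(B) -> (A=6 B=11)
  6. pour(B -> A) -> (A=8 B=9)
  7. empty(A) -> (A=0 B=9)
  8. pour(B -> A) -> (A=8 B=1)
Reached target in 8 moves.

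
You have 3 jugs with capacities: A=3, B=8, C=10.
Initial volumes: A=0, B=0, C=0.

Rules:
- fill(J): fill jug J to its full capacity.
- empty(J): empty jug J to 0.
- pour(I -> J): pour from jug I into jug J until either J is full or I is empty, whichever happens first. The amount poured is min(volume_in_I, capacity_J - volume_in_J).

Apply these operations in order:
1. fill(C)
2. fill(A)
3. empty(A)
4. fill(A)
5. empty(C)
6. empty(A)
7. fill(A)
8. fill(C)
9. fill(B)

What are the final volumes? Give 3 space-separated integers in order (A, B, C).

Step 1: fill(C) -> (A=0 B=0 C=10)
Step 2: fill(A) -> (A=3 B=0 C=10)
Step 3: empty(A) -> (A=0 B=0 C=10)
Step 4: fill(A) -> (A=3 B=0 C=10)
Step 5: empty(C) -> (A=3 B=0 C=0)
Step 6: empty(A) -> (A=0 B=0 C=0)
Step 7: fill(A) -> (A=3 B=0 C=0)
Step 8: fill(C) -> (A=3 B=0 C=10)
Step 9: fill(B) -> (A=3 B=8 C=10)

Answer: 3 8 10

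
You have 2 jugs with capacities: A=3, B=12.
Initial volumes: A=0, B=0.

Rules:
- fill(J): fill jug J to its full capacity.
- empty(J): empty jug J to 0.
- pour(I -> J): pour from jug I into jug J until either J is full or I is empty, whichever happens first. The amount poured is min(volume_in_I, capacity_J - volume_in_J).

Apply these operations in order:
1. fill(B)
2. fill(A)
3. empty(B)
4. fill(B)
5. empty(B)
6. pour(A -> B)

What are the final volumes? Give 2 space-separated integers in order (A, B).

Answer: 0 3

Derivation:
Step 1: fill(B) -> (A=0 B=12)
Step 2: fill(A) -> (A=3 B=12)
Step 3: empty(B) -> (A=3 B=0)
Step 4: fill(B) -> (A=3 B=12)
Step 5: empty(B) -> (A=3 B=0)
Step 6: pour(A -> B) -> (A=0 B=3)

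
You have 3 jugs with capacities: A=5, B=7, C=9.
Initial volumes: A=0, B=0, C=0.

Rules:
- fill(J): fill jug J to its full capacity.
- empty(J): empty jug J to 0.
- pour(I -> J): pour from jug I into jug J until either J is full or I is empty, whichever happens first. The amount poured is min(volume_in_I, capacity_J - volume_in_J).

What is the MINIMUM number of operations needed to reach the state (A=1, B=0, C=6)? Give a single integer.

Answer: 8

Derivation:
BFS from (A=0, B=0, C=0). One shortest path:
  1. fill(C) -> (A=0 B=0 C=9)
  2. pour(C -> A) -> (A=5 B=0 C=4)
  3. pour(C -> B) -> (A=5 B=4 C=0)
  4. pour(A -> C) -> (A=0 B=4 C=5)
  5. fill(A) -> (A=5 B=4 C=5)
  6. pour(A -> C) -> (A=1 B=4 C=9)
  7. pour(C -> B) -> (A=1 B=7 C=6)
  8. empty(B) -> (A=1 B=0 C=6)
Reached target in 8 moves.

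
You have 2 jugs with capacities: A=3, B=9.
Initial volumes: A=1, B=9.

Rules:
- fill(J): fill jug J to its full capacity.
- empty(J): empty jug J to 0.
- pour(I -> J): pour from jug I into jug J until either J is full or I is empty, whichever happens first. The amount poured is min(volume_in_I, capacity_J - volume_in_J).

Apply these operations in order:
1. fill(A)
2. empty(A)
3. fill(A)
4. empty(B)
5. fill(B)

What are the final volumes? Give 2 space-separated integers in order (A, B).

Answer: 3 9

Derivation:
Step 1: fill(A) -> (A=3 B=9)
Step 2: empty(A) -> (A=0 B=9)
Step 3: fill(A) -> (A=3 B=9)
Step 4: empty(B) -> (A=3 B=0)
Step 5: fill(B) -> (A=3 B=9)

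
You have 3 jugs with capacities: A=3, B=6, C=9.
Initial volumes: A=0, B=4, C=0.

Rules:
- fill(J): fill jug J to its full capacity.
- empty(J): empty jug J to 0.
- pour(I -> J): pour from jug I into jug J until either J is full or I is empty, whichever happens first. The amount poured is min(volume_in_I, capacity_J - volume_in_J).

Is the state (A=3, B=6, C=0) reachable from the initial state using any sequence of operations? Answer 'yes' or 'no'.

Answer: yes

Derivation:
BFS from (A=0, B=4, C=0):
  1. fill(A) -> (A=3 B=4 C=0)
  2. fill(B) -> (A=3 B=6 C=0)
Target reached → yes.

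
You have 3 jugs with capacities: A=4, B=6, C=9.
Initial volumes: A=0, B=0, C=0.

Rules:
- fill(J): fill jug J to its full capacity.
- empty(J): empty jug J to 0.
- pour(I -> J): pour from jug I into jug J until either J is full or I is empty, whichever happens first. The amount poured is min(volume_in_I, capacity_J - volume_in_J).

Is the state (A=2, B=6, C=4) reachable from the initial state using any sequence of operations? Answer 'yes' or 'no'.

Answer: yes

Derivation:
BFS from (A=0, B=0, C=0):
  1. fill(B) -> (A=0 B=6 C=0)
  2. pour(B -> A) -> (A=4 B=2 C=0)
  3. pour(A -> C) -> (A=0 B=2 C=4)
  4. pour(B -> A) -> (A=2 B=0 C=4)
  5. fill(B) -> (A=2 B=6 C=4)
Target reached → yes.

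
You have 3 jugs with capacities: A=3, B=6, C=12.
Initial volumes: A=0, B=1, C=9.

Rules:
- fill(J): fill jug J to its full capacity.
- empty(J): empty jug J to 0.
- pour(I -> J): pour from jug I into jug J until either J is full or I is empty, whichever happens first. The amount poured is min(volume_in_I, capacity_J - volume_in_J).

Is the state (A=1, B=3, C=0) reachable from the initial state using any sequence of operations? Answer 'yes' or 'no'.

BFS from (A=0, B=1, C=9):
  1. pour(B -> A) -> (A=1 B=0 C=9)
  2. fill(B) -> (A=1 B=6 C=9)
  3. pour(B -> C) -> (A=1 B=3 C=12)
  4. empty(C) -> (A=1 B=3 C=0)
Target reached → yes.

Answer: yes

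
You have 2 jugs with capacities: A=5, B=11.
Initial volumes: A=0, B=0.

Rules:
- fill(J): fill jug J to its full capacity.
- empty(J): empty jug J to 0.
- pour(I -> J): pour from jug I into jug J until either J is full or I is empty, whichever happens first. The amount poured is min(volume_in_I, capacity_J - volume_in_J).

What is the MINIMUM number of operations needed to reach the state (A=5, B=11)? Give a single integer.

BFS from (A=0, B=0). One shortest path:
  1. fill(A) -> (A=5 B=0)
  2. fill(B) -> (A=5 B=11)
Reached target in 2 moves.

Answer: 2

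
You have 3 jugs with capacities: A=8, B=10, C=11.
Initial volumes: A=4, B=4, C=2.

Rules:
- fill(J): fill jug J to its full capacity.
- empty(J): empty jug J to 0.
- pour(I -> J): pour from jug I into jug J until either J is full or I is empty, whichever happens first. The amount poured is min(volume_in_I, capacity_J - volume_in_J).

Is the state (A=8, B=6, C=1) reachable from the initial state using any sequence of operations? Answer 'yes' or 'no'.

Answer: yes

Derivation:
BFS from (A=4, B=4, C=2):
  1. empty(B) -> (A=4 B=0 C=2)
  2. fill(C) -> (A=4 B=0 C=11)
  3. pour(C -> B) -> (A=4 B=10 C=1)
  4. pour(B -> A) -> (A=8 B=6 C=1)
Target reached → yes.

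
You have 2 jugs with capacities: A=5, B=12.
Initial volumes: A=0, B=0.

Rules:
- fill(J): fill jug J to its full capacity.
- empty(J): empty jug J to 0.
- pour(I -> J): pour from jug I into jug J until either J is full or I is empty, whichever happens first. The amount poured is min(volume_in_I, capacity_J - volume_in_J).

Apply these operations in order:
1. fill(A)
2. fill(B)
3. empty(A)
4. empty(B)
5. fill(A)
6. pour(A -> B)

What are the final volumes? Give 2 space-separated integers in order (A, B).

Step 1: fill(A) -> (A=5 B=0)
Step 2: fill(B) -> (A=5 B=12)
Step 3: empty(A) -> (A=0 B=12)
Step 4: empty(B) -> (A=0 B=0)
Step 5: fill(A) -> (A=5 B=0)
Step 6: pour(A -> B) -> (A=0 B=5)

Answer: 0 5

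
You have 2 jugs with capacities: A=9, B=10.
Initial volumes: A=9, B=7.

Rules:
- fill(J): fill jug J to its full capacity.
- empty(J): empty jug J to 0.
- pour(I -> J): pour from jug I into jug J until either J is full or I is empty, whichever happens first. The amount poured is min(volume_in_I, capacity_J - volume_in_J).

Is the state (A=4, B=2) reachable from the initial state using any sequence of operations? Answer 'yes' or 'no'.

BFS explored all 38 reachable states.
Reachable set includes: (0,0), (0,1), (0,2), (0,3), (0,4), (0,5), (0,6), (0,7), (0,8), (0,9), (0,10), (1,0) ...
Target (A=4, B=2) not in reachable set → no.

Answer: no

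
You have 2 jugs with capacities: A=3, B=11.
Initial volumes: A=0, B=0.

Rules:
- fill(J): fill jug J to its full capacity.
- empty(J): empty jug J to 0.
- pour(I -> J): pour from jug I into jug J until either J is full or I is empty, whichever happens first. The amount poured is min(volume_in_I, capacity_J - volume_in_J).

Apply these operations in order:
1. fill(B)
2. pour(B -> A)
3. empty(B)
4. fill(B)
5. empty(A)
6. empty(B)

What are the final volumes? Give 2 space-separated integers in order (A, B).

Answer: 0 0

Derivation:
Step 1: fill(B) -> (A=0 B=11)
Step 2: pour(B -> A) -> (A=3 B=8)
Step 3: empty(B) -> (A=3 B=0)
Step 4: fill(B) -> (A=3 B=11)
Step 5: empty(A) -> (A=0 B=11)
Step 6: empty(B) -> (A=0 B=0)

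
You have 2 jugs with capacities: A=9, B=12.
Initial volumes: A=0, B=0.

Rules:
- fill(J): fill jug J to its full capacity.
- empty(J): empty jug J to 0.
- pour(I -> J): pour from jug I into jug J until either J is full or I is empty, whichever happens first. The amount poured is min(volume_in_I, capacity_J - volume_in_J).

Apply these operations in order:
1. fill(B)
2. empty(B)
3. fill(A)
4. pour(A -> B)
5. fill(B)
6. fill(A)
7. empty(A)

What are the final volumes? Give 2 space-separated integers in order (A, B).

Step 1: fill(B) -> (A=0 B=12)
Step 2: empty(B) -> (A=0 B=0)
Step 3: fill(A) -> (A=9 B=0)
Step 4: pour(A -> B) -> (A=0 B=9)
Step 5: fill(B) -> (A=0 B=12)
Step 6: fill(A) -> (A=9 B=12)
Step 7: empty(A) -> (A=0 B=12)

Answer: 0 12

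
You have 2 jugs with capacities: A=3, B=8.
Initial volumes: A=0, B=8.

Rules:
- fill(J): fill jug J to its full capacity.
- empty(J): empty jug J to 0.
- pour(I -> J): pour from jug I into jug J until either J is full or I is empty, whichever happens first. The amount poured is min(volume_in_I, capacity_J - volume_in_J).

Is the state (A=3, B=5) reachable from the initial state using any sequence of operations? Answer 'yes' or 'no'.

Answer: yes

Derivation:
BFS from (A=0, B=8):
  1. pour(B -> A) -> (A=3 B=5)
Target reached → yes.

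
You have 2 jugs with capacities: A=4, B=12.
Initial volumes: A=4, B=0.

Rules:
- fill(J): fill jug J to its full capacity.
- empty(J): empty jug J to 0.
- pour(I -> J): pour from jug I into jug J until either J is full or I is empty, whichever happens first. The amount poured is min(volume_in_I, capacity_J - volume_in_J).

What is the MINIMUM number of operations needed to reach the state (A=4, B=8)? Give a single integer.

BFS from (A=4, B=0). One shortest path:
  1. empty(A) -> (A=0 B=0)
  2. fill(B) -> (A=0 B=12)
  3. pour(B -> A) -> (A=4 B=8)
Reached target in 3 moves.

Answer: 3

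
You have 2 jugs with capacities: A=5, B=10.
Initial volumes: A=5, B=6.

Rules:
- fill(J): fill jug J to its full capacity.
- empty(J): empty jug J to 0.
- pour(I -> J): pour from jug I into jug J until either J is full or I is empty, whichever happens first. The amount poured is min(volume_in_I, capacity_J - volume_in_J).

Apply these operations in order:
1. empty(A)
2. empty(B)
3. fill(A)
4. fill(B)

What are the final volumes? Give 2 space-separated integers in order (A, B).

Step 1: empty(A) -> (A=0 B=6)
Step 2: empty(B) -> (A=0 B=0)
Step 3: fill(A) -> (A=5 B=0)
Step 4: fill(B) -> (A=5 B=10)

Answer: 5 10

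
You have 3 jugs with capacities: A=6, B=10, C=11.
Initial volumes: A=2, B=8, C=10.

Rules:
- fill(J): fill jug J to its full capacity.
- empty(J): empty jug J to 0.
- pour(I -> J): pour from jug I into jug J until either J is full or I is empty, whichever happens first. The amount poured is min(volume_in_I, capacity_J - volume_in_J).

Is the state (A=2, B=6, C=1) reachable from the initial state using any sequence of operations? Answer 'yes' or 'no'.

BFS explored all 475 reachable states.
Reachable set includes: (0,0,0), (0,0,1), (0,0,2), (0,0,3), (0,0,4), (0,0,5), (0,0,6), (0,0,7), (0,0,8), (0,0,9), (0,0,10), (0,0,11) ...
Target (A=2, B=6, C=1) not in reachable set → no.

Answer: no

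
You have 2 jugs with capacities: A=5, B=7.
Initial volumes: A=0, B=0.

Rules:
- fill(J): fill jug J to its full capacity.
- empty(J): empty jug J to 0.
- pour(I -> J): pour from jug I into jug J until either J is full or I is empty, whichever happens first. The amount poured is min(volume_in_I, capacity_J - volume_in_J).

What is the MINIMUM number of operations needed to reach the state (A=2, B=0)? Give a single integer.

BFS from (A=0, B=0). One shortest path:
  1. fill(B) -> (A=0 B=7)
  2. pour(B -> A) -> (A=5 B=2)
  3. empty(A) -> (A=0 B=2)
  4. pour(B -> A) -> (A=2 B=0)
Reached target in 4 moves.

Answer: 4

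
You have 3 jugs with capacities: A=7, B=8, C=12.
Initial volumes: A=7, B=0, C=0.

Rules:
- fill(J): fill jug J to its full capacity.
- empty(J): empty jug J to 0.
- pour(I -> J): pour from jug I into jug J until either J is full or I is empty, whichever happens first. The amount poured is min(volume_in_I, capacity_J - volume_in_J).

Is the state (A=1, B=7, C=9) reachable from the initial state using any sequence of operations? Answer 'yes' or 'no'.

Answer: no

Derivation:
BFS explored all 474 reachable states.
Reachable set includes: (0,0,0), (0,0,1), (0,0,2), (0,0,3), (0,0,4), (0,0,5), (0,0,6), (0,0,7), (0,0,8), (0,0,9), (0,0,10), (0,0,11) ...
Target (A=1, B=7, C=9) not in reachable set → no.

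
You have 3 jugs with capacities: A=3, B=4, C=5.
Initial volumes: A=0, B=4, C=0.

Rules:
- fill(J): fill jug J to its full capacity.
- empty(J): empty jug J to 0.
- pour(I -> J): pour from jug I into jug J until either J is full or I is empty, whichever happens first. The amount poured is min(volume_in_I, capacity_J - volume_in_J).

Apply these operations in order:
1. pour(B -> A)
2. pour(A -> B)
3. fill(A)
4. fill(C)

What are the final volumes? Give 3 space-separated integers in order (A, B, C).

Answer: 3 4 5

Derivation:
Step 1: pour(B -> A) -> (A=3 B=1 C=0)
Step 2: pour(A -> B) -> (A=0 B=4 C=0)
Step 3: fill(A) -> (A=3 B=4 C=0)
Step 4: fill(C) -> (A=3 B=4 C=5)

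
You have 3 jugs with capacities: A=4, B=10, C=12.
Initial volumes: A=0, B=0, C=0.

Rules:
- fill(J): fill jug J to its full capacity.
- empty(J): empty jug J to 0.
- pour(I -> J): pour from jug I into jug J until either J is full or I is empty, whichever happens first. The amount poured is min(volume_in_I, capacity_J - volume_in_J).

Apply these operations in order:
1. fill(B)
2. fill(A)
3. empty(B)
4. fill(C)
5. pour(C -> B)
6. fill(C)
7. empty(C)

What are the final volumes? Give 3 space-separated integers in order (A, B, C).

Answer: 4 10 0

Derivation:
Step 1: fill(B) -> (A=0 B=10 C=0)
Step 2: fill(A) -> (A=4 B=10 C=0)
Step 3: empty(B) -> (A=4 B=0 C=0)
Step 4: fill(C) -> (A=4 B=0 C=12)
Step 5: pour(C -> B) -> (A=4 B=10 C=2)
Step 6: fill(C) -> (A=4 B=10 C=12)
Step 7: empty(C) -> (A=4 B=10 C=0)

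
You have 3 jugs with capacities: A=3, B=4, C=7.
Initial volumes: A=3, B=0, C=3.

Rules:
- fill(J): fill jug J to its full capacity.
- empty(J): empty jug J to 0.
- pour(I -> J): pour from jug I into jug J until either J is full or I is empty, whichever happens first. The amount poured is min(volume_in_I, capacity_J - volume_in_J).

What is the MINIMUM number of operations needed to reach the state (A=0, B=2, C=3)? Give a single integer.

BFS from (A=3, B=0, C=3). One shortest path:
  1. pour(A -> B) -> (A=0 B=3 C=3)
  2. fill(A) -> (A=3 B=3 C=3)
  3. pour(A -> B) -> (A=2 B=4 C=3)
  4. empty(B) -> (A=2 B=0 C=3)
  5. pour(A -> B) -> (A=0 B=2 C=3)
Reached target in 5 moves.

Answer: 5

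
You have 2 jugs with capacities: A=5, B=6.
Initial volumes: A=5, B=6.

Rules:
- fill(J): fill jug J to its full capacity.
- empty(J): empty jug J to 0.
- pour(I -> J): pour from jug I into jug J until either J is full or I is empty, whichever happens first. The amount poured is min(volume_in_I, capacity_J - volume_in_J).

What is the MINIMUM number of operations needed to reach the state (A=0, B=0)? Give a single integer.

Answer: 2

Derivation:
BFS from (A=5, B=6). One shortest path:
  1. empty(A) -> (A=0 B=6)
  2. empty(B) -> (A=0 B=0)
Reached target in 2 moves.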